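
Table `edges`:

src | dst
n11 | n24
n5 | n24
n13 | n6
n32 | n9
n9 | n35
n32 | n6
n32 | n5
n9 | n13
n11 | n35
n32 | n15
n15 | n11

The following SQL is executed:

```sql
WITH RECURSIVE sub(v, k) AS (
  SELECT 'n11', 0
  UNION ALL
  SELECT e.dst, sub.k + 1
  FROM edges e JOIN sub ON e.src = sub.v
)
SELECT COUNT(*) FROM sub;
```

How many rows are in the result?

Base: (n11, k=0).
Iteration 1: edges from {n11} -> (n24, k=1), (n35, k=1).
Iteration 2: no outgoing edges from {n24,n35}; recursion stops.
Total rows emitted: 3.

3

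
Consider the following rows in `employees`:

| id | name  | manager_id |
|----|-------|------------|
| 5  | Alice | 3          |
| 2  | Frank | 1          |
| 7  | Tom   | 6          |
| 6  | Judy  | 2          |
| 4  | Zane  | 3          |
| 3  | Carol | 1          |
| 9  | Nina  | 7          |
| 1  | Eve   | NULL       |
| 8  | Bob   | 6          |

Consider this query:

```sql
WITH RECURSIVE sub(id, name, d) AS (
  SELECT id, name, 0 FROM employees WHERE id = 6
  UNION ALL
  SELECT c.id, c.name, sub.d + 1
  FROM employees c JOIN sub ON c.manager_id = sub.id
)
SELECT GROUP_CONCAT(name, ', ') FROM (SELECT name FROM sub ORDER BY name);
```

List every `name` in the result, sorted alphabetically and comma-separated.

Bob, Judy, Nina, Tom

Base: id=6 (Judy) at d 0.
Iteration 1: rows with manager_id in {6} -> Tom (id 7, d 1), Bob (id 8, d 1).
Iteration 2: rows with manager_id in {7,8} -> Nina (id 9, d 2).
Iteration 3: no rows with manager_id in {9}; recursion stops.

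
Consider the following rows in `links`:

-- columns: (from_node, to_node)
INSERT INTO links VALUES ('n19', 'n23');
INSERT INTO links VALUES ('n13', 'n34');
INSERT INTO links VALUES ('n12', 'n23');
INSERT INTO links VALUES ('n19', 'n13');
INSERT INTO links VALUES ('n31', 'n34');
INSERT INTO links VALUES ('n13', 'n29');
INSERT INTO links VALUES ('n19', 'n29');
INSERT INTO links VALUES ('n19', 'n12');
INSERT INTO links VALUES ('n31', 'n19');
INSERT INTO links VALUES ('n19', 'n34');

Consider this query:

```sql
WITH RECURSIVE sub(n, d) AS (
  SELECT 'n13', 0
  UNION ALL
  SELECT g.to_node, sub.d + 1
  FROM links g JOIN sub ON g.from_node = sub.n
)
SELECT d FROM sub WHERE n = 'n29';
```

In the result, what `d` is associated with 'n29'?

Base: (n13, d=0).
Iteration 1: edges from {n13} -> (n29, d=1), (n34, d=1).
Iteration 2: no outgoing edges from {n29,n34}; recursion stops.

1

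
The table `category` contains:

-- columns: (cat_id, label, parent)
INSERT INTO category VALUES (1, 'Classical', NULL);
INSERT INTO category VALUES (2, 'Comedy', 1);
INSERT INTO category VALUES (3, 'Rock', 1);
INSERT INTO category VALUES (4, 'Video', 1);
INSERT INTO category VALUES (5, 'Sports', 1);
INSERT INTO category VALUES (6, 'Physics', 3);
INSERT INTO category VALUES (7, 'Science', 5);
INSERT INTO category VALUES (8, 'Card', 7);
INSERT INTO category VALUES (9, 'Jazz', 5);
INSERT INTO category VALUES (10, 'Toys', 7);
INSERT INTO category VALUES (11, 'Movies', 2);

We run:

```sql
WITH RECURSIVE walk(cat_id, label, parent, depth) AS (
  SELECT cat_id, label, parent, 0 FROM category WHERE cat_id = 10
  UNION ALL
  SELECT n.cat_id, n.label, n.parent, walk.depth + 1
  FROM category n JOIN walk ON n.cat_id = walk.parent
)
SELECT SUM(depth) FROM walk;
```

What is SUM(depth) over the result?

6

Base: cat_id=10 (Toys), parent=7, depth 0.
Iteration 1: join on cat_id=7 -> Science (id 7, parent=5, depth 1).
Iteration 2: join on cat_id=5 -> Sports (id 5, parent=1, depth 2).
Iteration 3: join on cat_id=1 -> Classical (id 1, parent=NULL, depth 3).
Iteration 4: parent is NULL; no match; recursion stops.
SUM(depth) = 0 + 1 + 2 + 3 = 6.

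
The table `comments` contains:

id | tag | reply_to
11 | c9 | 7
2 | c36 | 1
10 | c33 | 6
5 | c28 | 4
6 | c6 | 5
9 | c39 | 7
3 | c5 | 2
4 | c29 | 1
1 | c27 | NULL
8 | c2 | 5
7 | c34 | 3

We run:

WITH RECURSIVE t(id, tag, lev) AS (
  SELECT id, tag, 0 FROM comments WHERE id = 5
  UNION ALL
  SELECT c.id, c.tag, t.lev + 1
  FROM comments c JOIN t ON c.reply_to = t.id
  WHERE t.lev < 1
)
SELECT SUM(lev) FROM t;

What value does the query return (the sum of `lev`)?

Base: id=5 (c28) at lev 0.
Iteration 1: rows with reply_to in {5} -> c6 (id 6, lev 1), c2 (id 8, lev 1).
Iteration 2: lev < 1 fails for all current rows; recursion stops.
SUM(lev) = 0 + 1 + 1 = 2.

2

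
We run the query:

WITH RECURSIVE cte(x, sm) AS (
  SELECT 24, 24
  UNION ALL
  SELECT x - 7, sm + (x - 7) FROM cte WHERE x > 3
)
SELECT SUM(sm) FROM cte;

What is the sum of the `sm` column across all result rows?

170

Base: x=24, sm=24.
Iteration 1: 24 > 3 holds -> x = 24 - 7 = 17, sm = 24 + 17 = 41.
Iteration 2: 17 > 3 holds -> x = 17 - 7 = 10, sm = 41 + 10 = 51.
Iteration 3: 10 > 3 holds -> x = 10 - 7 = 3, sm = 51 + 3 = 54.
Iteration 4: 3 > 3 fails; recursion stops.
SUM(sm) = 24 + 41 + 51 + 54 = 170.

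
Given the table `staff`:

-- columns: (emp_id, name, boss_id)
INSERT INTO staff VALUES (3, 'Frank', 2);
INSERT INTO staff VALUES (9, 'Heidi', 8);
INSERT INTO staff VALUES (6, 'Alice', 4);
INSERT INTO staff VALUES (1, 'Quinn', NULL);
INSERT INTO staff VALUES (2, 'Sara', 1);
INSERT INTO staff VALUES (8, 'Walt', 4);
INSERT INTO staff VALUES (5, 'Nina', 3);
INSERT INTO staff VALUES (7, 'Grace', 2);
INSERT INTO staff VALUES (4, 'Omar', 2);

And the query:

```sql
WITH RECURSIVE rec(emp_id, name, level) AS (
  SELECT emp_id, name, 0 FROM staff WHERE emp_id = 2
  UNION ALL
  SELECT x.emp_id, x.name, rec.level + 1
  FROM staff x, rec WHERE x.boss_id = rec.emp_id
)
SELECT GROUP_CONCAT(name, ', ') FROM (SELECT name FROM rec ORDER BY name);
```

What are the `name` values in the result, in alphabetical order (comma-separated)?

Base: emp_id=2 (Sara) at level 0.
Iteration 1: rows with boss_id in {2} -> Frank (id 3, level 1), Omar (id 4, level 1), Grace (id 7, level 1).
Iteration 2: rows with boss_id in {3,4,7} -> Nina (id 5, level 2), Alice (id 6, level 2), Walt (id 8, level 2).
Iteration 3: rows with boss_id in {5,6,8} -> Heidi (id 9, level 3).
Iteration 4: no rows with boss_id in {9}; recursion stops.

Alice, Frank, Grace, Heidi, Nina, Omar, Sara, Walt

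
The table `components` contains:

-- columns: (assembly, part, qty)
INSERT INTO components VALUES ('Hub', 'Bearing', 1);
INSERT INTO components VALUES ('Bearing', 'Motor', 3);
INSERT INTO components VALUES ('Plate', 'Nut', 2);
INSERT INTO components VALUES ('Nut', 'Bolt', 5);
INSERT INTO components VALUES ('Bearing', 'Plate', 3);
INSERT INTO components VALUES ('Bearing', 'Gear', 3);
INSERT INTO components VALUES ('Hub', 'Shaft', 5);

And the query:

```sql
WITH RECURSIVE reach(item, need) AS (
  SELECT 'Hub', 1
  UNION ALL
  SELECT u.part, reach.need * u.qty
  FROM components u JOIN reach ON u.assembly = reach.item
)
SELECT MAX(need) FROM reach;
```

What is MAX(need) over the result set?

Base: (Hub, need=1).
Iteration 1: components of {Hub} -> Bearing = 1*1 = 1, Shaft = 1*5 = 5.
Iteration 2: components of {Bearing,Shaft} -> Gear = 1*3 = 3, Motor = 1*3 = 3, Plate = 1*3 = 3.
Iteration 3: components of {Gear,Motor,Plate} -> Nut = 3*2 = 6.
Iteration 4: components of {Nut} -> Bolt = 6*5 = 30.
Iteration 5: no further components; recursion stops.
need values: 1, 5, 1, 3, 3, 3, 6, 30; the maximum is 30.

30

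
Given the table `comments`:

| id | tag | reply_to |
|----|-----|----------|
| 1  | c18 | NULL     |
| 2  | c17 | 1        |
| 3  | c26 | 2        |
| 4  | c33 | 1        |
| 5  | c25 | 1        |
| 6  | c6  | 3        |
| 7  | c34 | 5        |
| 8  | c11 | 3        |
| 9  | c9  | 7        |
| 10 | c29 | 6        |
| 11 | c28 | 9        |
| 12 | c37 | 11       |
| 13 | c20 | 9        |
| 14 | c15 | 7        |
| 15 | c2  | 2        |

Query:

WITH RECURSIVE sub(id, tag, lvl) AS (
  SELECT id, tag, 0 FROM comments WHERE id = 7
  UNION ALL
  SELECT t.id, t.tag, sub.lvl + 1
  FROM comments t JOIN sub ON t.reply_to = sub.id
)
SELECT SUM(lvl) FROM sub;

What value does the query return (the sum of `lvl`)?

9

Base: id=7 (c34) at lvl 0.
Iteration 1: rows with reply_to in {7} -> c9 (id 9, lvl 1), c15 (id 14, lvl 1).
Iteration 2: rows with reply_to in {9,14} -> c28 (id 11, lvl 2), c20 (id 13, lvl 2).
Iteration 3: rows with reply_to in {11,13} -> c37 (id 12, lvl 3).
Iteration 4: no rows with reply_to in {12}; recursion stops.
SUM(lvl) = 0 + 1 + 1 + 2 + 2 + 3 = 9.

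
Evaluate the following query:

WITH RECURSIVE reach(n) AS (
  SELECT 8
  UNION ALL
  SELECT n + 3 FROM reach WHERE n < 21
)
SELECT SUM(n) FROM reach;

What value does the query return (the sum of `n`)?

93

Base: n=8.
Iteration 1: 8 < 21 holds -> n = 8 + 3 = 11.
Iteration 2: 11 < 21 holds -> n = 11 + 3 = 14.
Iteration 3: 14 < 21 holds -> n = 14 + 3 = 17.
Iteration 4: 17 < 21 holds -> n = 17 + 3 = 20.
Iteration 5: 20 < 21 holds -> n = 20 + 3 = 23.
Iteration 6: 23 < 21 fails; recursion stops.
SUM(n) = 8 + 11 + 14 + 17 + 20 + 23 = 93.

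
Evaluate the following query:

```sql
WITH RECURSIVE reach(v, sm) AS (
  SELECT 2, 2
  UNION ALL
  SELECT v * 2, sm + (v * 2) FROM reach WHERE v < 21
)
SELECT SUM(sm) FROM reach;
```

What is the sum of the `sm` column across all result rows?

Base: v=2, sm=2.
Iteration 1: 2 < 21 holds -> v = 2 * 2 = 4, sm = 2 + 4 = 6.
Iteration 2: 4 < 21 holds -> v = 4 * 2 = 8, sm = 6 + 8 = 14.
Iteration 3: 8 < 21 holds -> v = 8 * 2 = 16, sm = 14 + 16 = 30.
Iteration 4: 16 < 21 holds -> v = 16 * 2 = 32, sm = 30 + 32 = 62.
Iteration 5: 32 < 21 fails; recursion stops.
SUM(sm) = 2 + 6 + 14 + 30 + 62 = 114.

114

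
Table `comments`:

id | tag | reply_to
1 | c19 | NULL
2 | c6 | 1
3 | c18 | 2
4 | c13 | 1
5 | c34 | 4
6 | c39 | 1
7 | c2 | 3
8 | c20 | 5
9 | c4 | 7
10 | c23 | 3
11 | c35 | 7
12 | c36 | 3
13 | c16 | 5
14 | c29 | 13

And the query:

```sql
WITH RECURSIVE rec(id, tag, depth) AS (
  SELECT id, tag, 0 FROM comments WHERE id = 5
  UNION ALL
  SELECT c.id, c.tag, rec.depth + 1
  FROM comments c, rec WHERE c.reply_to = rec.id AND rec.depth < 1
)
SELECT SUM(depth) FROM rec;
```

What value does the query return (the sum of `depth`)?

2

Base: id=5 (c34) at depth 0.
Iteration 1: rows with reply_to in {5} -> c20 (id 8, depth 1), c16 (id 13, depth 1).
Iteration 2: depth < 1 fails for all current rows; recursion stops.
SUM(depth) = 0 + 1 + 1 = 2.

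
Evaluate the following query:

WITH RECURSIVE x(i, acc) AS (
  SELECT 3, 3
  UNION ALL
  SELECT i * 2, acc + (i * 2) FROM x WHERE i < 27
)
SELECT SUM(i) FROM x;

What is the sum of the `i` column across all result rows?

93

Base: i=3, acc=3.
Iteration 1: 3 < 27 holds -> i = 3 * 2 = 6, acc = 3 + 6 = 9.
Iteration 2: 6 < 27 holds -> i = 6 * 2 = 12, acc = 9 + 12 = 21.
Iteration 3: 12 < 27 holds -> i = 12 * 2 = 24, acc = 21 + 24 = 45.
Iteration 4: 24 < 27 holds -> i = 24 * 2 = 48, acc = 45 + 48 = 93.
Iteration 5: 48 < 27 fails; recursion stops.
SUM(i) = 3 + 6 + 12 + 24 + 48 = 93.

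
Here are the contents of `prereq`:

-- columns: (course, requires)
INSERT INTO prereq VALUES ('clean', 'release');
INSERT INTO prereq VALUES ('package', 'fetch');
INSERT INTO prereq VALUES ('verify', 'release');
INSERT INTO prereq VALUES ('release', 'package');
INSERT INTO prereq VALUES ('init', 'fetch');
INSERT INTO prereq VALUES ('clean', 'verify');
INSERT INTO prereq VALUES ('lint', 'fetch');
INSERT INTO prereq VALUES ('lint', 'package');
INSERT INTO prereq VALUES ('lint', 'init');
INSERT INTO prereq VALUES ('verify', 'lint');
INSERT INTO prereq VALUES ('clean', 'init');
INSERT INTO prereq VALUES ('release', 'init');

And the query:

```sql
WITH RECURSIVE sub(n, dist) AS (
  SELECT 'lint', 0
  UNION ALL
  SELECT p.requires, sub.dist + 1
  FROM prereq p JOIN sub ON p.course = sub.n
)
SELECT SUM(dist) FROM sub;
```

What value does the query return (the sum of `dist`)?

Base: (lint, dist=0).
Iteration 1: edges from {lint} -> (fetch, dist=1), (init, dist=1), (package, dist=1).
Iteration 2: edges from {fetch,init,package} -> (fetch, dist=2) x2. [UNION ALL keeps all 2 new rows, including repeats]
Iteration 3: no outgoing edges from {fetch}; recursion stops.
SUM(dist) = 0 + 1 + 1 + 1 + 2 + 2 = 7.

7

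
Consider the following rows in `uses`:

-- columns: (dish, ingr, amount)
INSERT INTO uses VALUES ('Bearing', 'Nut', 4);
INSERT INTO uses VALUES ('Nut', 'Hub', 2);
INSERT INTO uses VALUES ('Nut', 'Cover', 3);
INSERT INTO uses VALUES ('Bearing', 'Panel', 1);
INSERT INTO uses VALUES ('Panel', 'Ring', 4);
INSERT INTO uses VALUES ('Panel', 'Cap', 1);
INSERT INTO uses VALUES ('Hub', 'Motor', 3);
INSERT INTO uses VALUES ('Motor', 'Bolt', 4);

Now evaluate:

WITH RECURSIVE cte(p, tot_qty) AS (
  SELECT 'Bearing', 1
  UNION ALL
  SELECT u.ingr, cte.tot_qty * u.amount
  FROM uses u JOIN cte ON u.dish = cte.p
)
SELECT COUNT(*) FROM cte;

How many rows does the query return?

9

Base: (Bearing, tot_qty=1).
Iteration 1: components of {Bearing} -> Nut = 1*4 = 4, Panel = 1*1 = 1.
Iteration 2: components of {Nut,Panel} -> Cap = 1*1 = 1, Cover = 4*3 = 12, Hub = 4*2 = 8, Ring = 1*4 = 4.
Iteration 3: components of {Cap,Cover,Hub,Ring} -> Motor = 8*3 = 24.
Iteration 4: components of {Motor} -> Bolt = 24*4 = 96.
Iteration 5: no further components; recursion stops.
Total rows emitted: 9.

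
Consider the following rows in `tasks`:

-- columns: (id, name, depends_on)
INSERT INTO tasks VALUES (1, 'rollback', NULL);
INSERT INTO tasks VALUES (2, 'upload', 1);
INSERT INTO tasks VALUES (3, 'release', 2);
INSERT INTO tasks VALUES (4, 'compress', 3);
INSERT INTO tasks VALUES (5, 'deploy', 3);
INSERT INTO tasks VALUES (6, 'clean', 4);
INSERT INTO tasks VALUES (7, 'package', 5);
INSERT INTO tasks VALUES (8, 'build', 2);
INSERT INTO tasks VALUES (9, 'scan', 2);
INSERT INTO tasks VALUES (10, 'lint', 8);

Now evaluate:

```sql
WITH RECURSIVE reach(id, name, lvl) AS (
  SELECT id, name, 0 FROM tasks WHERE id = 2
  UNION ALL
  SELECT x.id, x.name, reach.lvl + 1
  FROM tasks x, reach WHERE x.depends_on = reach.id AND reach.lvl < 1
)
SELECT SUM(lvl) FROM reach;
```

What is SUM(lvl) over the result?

3

Base: id=2 (upload) at lvl 0.
Iteration 1: rows with depends_on in {2} -> release (id 3, lvl 1), build (id 8, lvl 1), scan (id 9, lvl 1).
Iteration 2: lvl < 1 fails for all current rows; recursion stops.
SUM(lvl) = 0 + 1 + 1 + 1 = 3.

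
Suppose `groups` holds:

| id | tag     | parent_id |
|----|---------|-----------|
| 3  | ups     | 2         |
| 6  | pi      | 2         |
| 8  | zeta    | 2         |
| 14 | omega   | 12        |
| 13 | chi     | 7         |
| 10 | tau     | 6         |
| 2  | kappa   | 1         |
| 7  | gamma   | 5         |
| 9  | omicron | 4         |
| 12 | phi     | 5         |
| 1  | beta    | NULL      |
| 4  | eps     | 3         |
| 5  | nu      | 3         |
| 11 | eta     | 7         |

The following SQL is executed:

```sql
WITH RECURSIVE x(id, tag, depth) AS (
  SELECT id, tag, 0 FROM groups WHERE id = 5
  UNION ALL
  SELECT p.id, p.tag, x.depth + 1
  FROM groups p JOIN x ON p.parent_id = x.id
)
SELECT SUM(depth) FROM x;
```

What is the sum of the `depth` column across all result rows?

Base: id=5 (nu) at depth 0.
Iteration 1: rows with parent_id in {5} -> gamma (id 7, depth 1), phi (id 12, depth 1).
Iteration 2: rows with parent_id in {7,12} -> eta (id 11, depth 2), chi (id 13, depth 2), omega (id 14, depth 2).
Iteration 3: no rows with parent_id in {11,13,14}; recursion stops.
SUM(depth) = 0 + 1 + 1 + 2 + 2 + 2 = 8.

8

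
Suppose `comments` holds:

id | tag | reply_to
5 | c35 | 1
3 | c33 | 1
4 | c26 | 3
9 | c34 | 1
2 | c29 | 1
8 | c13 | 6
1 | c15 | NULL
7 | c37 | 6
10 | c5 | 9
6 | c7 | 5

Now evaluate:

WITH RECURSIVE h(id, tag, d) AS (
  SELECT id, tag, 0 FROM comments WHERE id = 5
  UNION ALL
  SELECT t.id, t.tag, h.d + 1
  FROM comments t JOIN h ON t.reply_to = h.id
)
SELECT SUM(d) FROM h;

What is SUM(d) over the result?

5

Base: id=5 (c35) at d 0.
Iteration 1: rows with reply_to in {5} -> c7 (id 6, d 1).
Iteration 2: rows with reply_to in {6} -> c37 (id 7, d 2), c13 (id 8, d 2).
Iteration 3: no rows with reply_to in {7,8}; recursion stops.
SUM(d) = 0 + 1 + 2 + 2 = 5.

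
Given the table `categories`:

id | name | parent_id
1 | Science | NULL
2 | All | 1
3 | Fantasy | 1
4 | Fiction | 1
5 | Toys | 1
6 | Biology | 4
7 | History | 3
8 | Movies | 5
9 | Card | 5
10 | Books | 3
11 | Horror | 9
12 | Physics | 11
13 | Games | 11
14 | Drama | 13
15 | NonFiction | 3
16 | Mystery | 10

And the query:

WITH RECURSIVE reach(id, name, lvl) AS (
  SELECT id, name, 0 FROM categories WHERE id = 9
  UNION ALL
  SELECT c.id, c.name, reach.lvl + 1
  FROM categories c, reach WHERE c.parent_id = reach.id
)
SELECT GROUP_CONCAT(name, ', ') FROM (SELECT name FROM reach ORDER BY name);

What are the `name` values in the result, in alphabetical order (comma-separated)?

Card, Drama, Games, Horror, Physics

Base: id=9 (Card) at lvl 0.
Iteration 1: rows with parent_id in {9} -> Horror (id 11, lvl 1).
Iteration 2: rows with parent_id in {11} -> Physics (id 12, lvl 2), Games (id 13, lvl 2).
Iteration 3: rows with parent_id in {12,13} -> Drama (id 14, lvl 3).
Iteration 4: no rows with parent_id in {14}; recursion stops.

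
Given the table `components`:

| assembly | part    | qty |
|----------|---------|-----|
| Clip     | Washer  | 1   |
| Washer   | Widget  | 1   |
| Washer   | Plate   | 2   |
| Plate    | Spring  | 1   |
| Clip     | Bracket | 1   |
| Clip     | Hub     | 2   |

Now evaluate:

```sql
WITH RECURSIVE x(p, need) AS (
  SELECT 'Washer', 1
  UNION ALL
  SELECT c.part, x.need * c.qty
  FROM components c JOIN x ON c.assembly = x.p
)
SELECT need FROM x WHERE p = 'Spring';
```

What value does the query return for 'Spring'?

Base: (Washer, need=1).
Iteration 1: components of {Washer} -> Plate = 1*2 = 2, Widget = 1*1 = 1.
Iteration 2: components of {Plate,Widget} -> Spring = 2*1 = 2.
Iteration 3: no further components; recursion stops.

2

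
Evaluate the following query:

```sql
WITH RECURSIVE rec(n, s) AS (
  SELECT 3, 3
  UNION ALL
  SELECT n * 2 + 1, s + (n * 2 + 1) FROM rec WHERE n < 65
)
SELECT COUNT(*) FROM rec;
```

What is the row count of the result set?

6

Base: n=3, s=3.
Iteration 1: 3 < 65 holds -> n = 3 * 2 + 1 = 7, s = 3 + 7 = 10.
Iteration 2: 7 < 65 holds -> n = 7 * 2 + 1 = 15, s = 10 + 15 = 25.
Iteration 3: 15 < 65 holds -> n = 15 * 2 + 1 = 31, s = 25 + 31 = 56.
Iteration 4: 31 < 65 holds -> n = 31 * 2 + 1 = 63, s = 56 + 63 = 119.
Iteration 5: 63 < 65 holds -> n = 63 * 2 + 1 = 127, s = 119 + 127 = 246.
Iteration 6: 127 < 65 fails; recursion stops.
Total rows emitted: 6.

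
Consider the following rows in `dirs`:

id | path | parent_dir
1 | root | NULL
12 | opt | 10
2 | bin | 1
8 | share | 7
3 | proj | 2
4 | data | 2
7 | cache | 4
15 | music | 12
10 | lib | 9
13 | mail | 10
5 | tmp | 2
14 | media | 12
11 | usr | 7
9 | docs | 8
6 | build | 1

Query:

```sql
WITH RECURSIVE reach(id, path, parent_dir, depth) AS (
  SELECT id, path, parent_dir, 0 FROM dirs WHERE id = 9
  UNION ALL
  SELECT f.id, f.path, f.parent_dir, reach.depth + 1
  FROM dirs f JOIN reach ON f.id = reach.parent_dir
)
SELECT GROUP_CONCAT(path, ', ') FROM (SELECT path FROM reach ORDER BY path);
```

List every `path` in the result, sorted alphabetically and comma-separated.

Base: id=9 (docs), parent_dir=8, depth 0.
Iteration 1: join on id=8 -> share (id 8, parent_dir=7, depth 1).
Iteration 2: join on id=7 -> cache (id 7, parent_dir=4, depth 2).
Iteration 3: join on id=4 -> data (id 4, parent_dir=2, depth 3).
Iteration 4: join on id=2 -> bin (id 2, parent_dir=1, depth 4).
Iteration 5: join on id=1 -> root (id 1, parent_dir=NULL, depth 5).
Iteration 6: parent_dir is NULL; no match; recursion stops.

bin, cache, data, docs, root, share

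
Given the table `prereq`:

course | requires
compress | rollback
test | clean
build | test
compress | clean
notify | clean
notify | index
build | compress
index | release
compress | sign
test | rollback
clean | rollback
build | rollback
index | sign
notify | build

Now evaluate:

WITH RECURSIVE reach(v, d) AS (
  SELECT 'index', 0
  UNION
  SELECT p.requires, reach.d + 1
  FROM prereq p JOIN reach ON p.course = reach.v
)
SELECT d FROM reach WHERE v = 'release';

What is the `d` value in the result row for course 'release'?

Base: (index, d=0).
Iteration 1: edges from {index} -> (release, d=1), (sign, d=1).
Iteration 2: no outgoing edges from {release,sign}; recursion stops.

1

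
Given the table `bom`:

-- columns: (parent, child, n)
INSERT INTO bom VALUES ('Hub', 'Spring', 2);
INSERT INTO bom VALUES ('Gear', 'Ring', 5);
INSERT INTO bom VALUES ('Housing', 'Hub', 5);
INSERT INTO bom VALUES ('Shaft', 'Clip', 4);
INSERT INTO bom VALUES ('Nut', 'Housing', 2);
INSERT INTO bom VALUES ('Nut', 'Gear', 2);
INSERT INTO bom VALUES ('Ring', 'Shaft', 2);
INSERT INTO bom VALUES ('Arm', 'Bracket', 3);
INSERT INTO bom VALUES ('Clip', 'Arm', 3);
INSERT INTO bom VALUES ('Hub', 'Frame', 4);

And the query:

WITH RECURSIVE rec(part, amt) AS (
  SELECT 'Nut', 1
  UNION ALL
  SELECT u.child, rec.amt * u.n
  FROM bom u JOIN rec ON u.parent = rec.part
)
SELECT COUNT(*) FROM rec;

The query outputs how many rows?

11

Base: (Nut, amt=1).
Iteration 1: components of {Nut} -> Gear = 1*2 = 2, Housing = 1*2 = 2.
Iteration 2: components of {Gear,Housing} -> Hub = 2*5 = 10, Ring = 2*5 = 10.
Iteration 3: components of {Hub,Ring} -> Frame = 10*4 = 40, Shaft = 10*2 = 20, Spring = 10*2 = 20.
Iteration 4: components of {Frame,Shaft,Spring} -> Clip = 20*4 = 80.
Iteration 5: components of {Clip} -> Arm = 80*3 = 240.
Iteration 6: components of {Arm} -> Bracket = 240*3 = 720.
Iteration 7: no further components; recursion stops.
Total rows emitted: 11.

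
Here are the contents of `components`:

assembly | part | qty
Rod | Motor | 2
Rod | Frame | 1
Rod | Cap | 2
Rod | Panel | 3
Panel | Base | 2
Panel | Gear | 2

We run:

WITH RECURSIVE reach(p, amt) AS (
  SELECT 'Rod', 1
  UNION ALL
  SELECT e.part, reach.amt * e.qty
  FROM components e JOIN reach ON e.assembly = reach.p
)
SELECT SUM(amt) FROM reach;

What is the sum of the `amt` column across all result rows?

Base: (Rod, amt=1).
Iteration 1: components of {Rod} -> Cap = 1*2 = 2, Frame = 1*1 = 1, Motor = 1*2 = 2, Panel = 1*3 = 3.
Iteration 2: components of {Cap,Frame,Motor,Panel} -> Base = 3*2 = 6, Gear = 3*2 = 6.
Iteration 3: no further components; recursion stops.
SUM(amt) = 1 + 2 + 1 + 2 + 3 + 6 + 6 = 21.

21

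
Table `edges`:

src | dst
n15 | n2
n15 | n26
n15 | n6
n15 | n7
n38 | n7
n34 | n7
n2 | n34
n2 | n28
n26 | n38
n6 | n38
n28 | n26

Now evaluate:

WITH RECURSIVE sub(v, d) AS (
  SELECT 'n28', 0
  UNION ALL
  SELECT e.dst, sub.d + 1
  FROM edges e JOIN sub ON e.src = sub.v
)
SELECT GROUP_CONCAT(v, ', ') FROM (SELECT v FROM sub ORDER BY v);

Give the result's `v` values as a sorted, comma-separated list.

Base: (n28, d=0).
Iteration 1: edges from {n28} -> (n26, d=1).
Iteration 2: edges from {n26} -> (n38, d=2).
Iteration 3: edges from {n38} -> (n7, d=3).
Iteration 4: no outgoing edges from {n7}; recursion stops.

n26, n28, n38, n7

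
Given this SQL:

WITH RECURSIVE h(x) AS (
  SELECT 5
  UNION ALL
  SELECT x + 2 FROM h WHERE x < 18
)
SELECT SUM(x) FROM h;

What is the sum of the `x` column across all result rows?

96

Base: x=5.
Iteration 1: 5 < 18 holds -> x = 5 + 2 = 7.
Iteration 2: 7 < 18 holds -> x = 7 + 2 = 9.
Iteration 3: 9 < 18 holds -> x = 9 + 2 = 11.
Iteration 4: 11 < 18 holds -> x = 11 + 2 = 13.
Iteration 5: 13 < 18 holds -> x = 13 + 2 = 15.
Iteration 6: 15 < 18 holds -> x = 15 + 2 = 17.
Iteration 7: 17 < 18 holds -> x = 17 + 2 = 19.
Iteration 8: 19 < 18 fails; recursion stops.
SUM(x) = 5 + 7 + 9 + 11 + 13 + 15 + 17 + 19 = 96.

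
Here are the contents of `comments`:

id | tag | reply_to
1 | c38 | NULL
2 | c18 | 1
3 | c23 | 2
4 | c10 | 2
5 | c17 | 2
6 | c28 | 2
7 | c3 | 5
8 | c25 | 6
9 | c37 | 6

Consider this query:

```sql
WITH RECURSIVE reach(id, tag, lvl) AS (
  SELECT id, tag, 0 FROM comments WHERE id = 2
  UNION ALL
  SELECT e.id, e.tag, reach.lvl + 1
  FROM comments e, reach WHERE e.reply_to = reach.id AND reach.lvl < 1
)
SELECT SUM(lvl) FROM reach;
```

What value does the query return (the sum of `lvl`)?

Base: id=2 (c18) at lvl 0.
Iteration 1: rows with reply_to in {2} -> c23 (id 3, lvl 1), c10 (id 4, lvl 1), c17 (id 5, lvl 1), c28 (id 6, lvl 1).
Iteration 2: lvl < 1 fails for all current rows; recursion stops.
SUM(lvl) = 0 + 1 + 1 + 1 + 1 = 4.

4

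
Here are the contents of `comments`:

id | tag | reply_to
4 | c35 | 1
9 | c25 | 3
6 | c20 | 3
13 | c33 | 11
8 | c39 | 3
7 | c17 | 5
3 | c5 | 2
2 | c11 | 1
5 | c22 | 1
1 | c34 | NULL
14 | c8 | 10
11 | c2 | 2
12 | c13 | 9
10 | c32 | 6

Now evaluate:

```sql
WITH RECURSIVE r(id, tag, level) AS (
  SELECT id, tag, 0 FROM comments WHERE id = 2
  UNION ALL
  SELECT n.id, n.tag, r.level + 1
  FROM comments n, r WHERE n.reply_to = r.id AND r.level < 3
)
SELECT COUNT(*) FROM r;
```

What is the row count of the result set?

9

Base: id=2 (c11) at level 0.
Iteration 1: rows with reply_to in {2} -> c5 (id 3, level 1), c2 (id 11, level 1).
Iteration 2: rows with reply_to in {3,11} -> c20 (id 6, level 2), c39 (id 8, level 2), c25 (id 9, level 2), c33 (id 13, level 2).
Iteration 3: rows with reply_to in {6,8,9,13} -> c32 (id 10, level 3), c13 (id 12, level 3).
Iteration 4: level < 3 fails for all current rows; recursion stops.
Total rows emitted: 9.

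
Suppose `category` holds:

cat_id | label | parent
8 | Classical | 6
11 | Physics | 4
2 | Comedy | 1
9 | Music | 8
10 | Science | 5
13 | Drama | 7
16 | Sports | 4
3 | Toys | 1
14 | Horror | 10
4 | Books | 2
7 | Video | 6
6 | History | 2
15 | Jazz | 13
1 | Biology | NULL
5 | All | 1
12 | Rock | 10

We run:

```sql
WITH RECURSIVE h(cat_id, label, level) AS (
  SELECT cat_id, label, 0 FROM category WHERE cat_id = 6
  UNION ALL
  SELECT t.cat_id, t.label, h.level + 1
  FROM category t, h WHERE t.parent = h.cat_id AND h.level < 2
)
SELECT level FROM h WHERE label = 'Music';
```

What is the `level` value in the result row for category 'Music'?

Base: cat_id=6 (History) at level 0.
Iteration 1: rows with parent in {6} -> Video (id 7, level 1), Classical (id 8, level 1).
Iteration 2: rows with parent in {7,8} -> Music (id 9, level 2), Drama (id 13, level 2).
Iteration 3: level < 2 fails for all current rows; recursion stops.

2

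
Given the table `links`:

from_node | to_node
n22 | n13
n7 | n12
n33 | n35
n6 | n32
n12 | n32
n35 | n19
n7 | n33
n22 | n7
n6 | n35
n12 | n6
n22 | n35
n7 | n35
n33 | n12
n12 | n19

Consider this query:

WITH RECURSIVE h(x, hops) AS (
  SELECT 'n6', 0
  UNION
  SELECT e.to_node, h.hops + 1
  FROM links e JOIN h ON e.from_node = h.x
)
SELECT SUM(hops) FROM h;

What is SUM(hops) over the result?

4

Base: (n6, hops=0).
Iteration 1: edges from {n6} -> (n32, hops=1), (n35, hops=1).
Iteration 2: edges from {n32,n35} -> (n19, hops=2).
Iteration 3: no outgoing edges from {n19}; recursion stops.
SUM(hops) = 0 + 1 + 1 + 2 = 4.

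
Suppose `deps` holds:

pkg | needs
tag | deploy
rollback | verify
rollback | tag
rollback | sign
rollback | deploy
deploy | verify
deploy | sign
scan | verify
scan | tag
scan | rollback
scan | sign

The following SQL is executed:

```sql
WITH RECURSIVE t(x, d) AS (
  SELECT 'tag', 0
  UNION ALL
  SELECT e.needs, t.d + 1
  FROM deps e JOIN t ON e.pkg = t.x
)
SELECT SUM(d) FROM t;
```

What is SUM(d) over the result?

5

Base: (tag, d=0).
Iteration 1: edges from {tag} -> (deploy, d=1).
Iteration 2: edges from {deploy} -> (sign, d=2), (verify, d=2).
Iteration 3: no outgoing edges from {sign,verify}; recursion stops.
SUM(d) = 0 + 1 + 2 + 2 = 5.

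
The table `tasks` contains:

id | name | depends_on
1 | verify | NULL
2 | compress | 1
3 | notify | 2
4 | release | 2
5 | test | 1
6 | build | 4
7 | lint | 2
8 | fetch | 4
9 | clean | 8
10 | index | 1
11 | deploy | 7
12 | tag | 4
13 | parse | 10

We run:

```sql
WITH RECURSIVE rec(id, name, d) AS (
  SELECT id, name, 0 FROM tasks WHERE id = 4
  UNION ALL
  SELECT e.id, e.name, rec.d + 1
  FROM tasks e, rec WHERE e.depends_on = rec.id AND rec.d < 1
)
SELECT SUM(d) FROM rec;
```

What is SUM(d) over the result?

Base: id=4 (release) at d 0.
Iteration 1: rows with depends_on in {4} -> build (id 6, d 1), fetch (id 8, d 1), tag (id 12, d 1).
Iteration 2: d < 1 fails for all current rows; recursion stops.
SUM(d) = 0 + 1 + 1 + 1 = 3.

3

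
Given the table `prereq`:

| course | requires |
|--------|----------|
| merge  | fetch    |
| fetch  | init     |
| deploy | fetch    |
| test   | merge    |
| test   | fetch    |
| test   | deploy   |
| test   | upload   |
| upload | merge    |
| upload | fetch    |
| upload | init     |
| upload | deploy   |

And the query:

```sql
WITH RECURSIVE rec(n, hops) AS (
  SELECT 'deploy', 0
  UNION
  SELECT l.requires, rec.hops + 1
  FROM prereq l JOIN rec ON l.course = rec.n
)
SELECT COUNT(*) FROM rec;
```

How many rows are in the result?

Base: (deploy, hops=0).
Iteration 1: edges from {deploy} -> (fetch, hops=1).
Iteration 2: edges from {fetch} -> (init, hops=2).
Iteration 3: no outgoing edges from {init}; recursion stops.
Total rows emitted: 3.

3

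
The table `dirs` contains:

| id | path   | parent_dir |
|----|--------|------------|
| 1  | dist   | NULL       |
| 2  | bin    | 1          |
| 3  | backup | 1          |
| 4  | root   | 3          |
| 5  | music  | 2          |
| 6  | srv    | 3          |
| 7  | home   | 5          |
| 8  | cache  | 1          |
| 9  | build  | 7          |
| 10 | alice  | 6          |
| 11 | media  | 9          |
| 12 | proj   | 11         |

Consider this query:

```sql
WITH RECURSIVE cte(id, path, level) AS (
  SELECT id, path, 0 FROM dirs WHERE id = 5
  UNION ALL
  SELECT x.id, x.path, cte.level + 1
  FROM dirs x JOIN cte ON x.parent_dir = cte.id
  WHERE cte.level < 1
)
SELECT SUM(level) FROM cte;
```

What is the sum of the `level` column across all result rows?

1

Base: id=5 (music) at level 0.
Iteration 1: rows with parent_dir in {5} -> home (id 7, level 1).
Iteration 2: level < 1 fails for all current rows; recursion stops.
SUM(level) = 0 + 1 = 1.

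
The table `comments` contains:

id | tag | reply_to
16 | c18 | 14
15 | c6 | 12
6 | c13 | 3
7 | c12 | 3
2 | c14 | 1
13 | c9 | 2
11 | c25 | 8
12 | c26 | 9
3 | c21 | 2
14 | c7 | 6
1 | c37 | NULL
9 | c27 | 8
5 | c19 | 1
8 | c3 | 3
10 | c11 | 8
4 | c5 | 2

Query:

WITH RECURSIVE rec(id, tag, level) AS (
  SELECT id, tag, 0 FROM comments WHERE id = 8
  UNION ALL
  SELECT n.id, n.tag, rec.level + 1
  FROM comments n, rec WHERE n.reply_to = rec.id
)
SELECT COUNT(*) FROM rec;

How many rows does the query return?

Base: id=8 (c3) at level 0.
Iteration 1: rows with reply_to in {8} -> c27 (id 9, level 1), c11 (id 10, level 1), c25 (id 11, level 1).
Iteration 2: rows with reply_to in {9,10,11} -> c26 (id 12, level 2).
Iteration 3: rows with reply_to in {12} -> c6 (id 15, level 3).
Iteration 4: no rows with reply_to in {15}; recursion stops.
Total rows emitted: 6.

6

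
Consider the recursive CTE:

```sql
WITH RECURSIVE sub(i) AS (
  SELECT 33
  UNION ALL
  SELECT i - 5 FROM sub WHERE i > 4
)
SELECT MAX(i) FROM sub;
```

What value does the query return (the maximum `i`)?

Base: i=33.
Iteration 1: 33 > 4 holds -> i = 33 - 5 = 28.
Iteration 2: 28 > 4 holds -> i = 28 - 5 = 23.
Iteration 3: 23 > 4 holds -> i = 23 - 5 = 18.
Iteration 4: 18 > 4 holds -> i = 18 - 5 = 13.
Iteration 5: 13 > 4 holds -> i = 13 - 5 = 8.
Iteration 6: 8 > 4 holds -> i = 8 - 5 = 3.
Iteration 7: 3 > 4 fails; recursion stops.
i values: 33, 28, 23, 18, 13, 8, 3; the maximum is 33.

33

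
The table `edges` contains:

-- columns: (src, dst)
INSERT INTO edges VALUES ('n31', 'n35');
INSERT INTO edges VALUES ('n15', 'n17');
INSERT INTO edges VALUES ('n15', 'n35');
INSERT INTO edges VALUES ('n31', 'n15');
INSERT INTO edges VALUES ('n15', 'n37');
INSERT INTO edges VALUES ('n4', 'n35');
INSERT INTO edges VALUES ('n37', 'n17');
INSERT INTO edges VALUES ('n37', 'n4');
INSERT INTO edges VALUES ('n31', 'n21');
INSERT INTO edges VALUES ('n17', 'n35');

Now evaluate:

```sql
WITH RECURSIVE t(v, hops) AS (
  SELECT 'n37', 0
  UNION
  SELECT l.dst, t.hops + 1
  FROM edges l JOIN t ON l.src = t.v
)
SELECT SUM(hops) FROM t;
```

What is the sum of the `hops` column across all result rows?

Base: (n37, hops=0).
Iteration 1: edges from {n37} -> (n17, hops=1), (n4, hops=1).
Iteration 2: edges from {n17,n4} -> (n35, hops=2). [UNION drops 1 duplicate row(s)]
Iteration 3: no outgoing edges from {n35}; recursion stops.
SUM(hops) = 0 + 1 + 1 + 2 = 4.

4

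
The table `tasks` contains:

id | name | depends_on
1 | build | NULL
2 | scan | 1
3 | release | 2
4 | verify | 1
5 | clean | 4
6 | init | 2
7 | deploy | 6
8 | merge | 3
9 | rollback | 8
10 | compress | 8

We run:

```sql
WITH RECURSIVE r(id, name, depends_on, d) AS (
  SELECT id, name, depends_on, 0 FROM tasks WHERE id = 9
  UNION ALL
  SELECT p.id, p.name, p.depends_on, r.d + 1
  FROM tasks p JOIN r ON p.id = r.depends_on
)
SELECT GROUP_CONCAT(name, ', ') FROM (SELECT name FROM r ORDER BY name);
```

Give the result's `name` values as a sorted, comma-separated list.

build, merge, release, rollback, scan

Base: id=9 (rollback), depends_on=8, d 0.
Iteration 1: join on id=8 -> merge (id 8, depends_on=3, d 1).
Iteration 2: join on id=3 -> release (id 3, depends_on=2, d 2).
Iteration 3: join on id=2 -> scan (id 2, depends_on=1, d 3).
Iteration 4: join on id=1 -> build (id 1, depends_on=NULL, d 4).
Iteration 5: depends_on is NULL; no match; recursion stops.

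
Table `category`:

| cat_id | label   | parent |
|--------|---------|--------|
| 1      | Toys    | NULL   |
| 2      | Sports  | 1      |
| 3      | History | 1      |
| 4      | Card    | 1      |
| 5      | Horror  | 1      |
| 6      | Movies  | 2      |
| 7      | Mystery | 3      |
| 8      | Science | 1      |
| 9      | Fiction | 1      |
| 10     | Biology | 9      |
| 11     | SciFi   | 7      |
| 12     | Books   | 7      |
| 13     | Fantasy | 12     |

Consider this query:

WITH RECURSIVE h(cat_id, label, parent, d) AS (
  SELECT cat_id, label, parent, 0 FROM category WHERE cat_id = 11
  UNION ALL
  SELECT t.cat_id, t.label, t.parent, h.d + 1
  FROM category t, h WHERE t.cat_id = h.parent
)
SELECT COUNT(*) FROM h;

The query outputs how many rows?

Base: cat_id=11 (SciFi), parent=7, d 0.
Iteration 1: join on cat_id=7 -> Mystery (id 7, parent=3, d 1).
Iteration 2: join on cat_id=3 -> History (id 3, parent=1, d 2).
Iteration 3: join on cat_id=1 -> Toys (id 1, parent=NULL, d 3).
Iteration 4: parent is NULL; no match; recursion stops.
Total rows emitted: 4.

4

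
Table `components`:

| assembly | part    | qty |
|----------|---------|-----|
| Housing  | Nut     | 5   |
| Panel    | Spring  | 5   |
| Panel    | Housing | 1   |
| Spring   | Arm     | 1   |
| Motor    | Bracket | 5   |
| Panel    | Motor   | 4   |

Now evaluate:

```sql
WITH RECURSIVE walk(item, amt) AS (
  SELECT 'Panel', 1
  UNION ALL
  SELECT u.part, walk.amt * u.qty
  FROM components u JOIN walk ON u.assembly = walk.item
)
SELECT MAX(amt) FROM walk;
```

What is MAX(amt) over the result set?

20

Base: (Panel, amt=1).
Iteration 1: components of {Panel} -> Housing = 1*1 = 1, Motor = 1*4 = 4, Spring = 1*5 = 5.
Iteration 2: components of {Housing,Motor,Spring} -> Arm = 5*1 = 5, Bracket = 4*5 = 20, Nut = 1*5 = 5.
Iteration 3: no further components; recursion stops.
amt values: 1, 4, 1, 5, 20, 5, 5; the maximum is 20.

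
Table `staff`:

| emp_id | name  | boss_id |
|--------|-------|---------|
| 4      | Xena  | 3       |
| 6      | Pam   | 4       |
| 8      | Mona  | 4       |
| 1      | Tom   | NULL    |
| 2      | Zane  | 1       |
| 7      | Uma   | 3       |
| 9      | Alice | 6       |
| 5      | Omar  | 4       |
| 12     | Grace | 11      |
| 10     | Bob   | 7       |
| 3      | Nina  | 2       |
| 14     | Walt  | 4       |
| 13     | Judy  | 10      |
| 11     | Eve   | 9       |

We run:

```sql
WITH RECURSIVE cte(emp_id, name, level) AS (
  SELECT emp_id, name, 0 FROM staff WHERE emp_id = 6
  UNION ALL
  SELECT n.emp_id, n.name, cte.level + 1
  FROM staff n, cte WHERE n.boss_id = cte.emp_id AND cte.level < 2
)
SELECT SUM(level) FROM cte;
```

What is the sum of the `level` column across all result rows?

3

Base: emp_id=6 (Pam) at level 0.
Iteration 1: rows with boss_id in {6} -> Alice (id 9, level 1).
Iteration 2: rows with boss_id in {9} -> Eve (id 11, level 2).
Iteration 3: level < 2 fails for all current rows; recursion stops.
SUM(level) = 0 + 1 + 2 = 3.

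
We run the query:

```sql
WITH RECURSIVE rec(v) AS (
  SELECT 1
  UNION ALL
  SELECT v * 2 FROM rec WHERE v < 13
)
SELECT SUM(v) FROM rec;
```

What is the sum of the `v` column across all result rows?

31

Base: v=1.
Iteration 1: 1 < 13 holds -> v = 1 * 2 = 2.
Iteration 2: 2 < 13 holds -> v = 2 * 2 = 4.
Iteration 3: 4 < 13 holds -> v = 4 * 2 = 8.
Iteration 4: 8 < 13 holds -> v = 8 * 2 = 16.
Iteration 5: 16 < 13 fails; recursion stops.
SUM(v) = 1 + 2 + 4 + 8 + 16 = 31.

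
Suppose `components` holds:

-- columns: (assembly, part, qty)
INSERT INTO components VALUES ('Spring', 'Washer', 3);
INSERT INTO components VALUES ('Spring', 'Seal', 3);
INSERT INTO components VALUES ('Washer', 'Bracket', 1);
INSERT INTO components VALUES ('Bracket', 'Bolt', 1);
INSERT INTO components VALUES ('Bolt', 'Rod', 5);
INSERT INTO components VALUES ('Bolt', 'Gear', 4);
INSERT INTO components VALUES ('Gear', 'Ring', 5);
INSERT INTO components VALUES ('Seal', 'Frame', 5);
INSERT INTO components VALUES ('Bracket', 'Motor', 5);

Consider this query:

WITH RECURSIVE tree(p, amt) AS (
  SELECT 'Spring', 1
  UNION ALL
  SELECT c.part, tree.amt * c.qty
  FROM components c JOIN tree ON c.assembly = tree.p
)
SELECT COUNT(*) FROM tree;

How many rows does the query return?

Base: (Spring, amt=1).
Iteration 1: components of {Spring} -> Seal = 1*3 = 3, Washer = 1*3 = 3.
Iteration 2: components of {Seal,Washer} -> Bracket = 3*1 = 3, Frame = 3*5 = 15.
Iteration 3: components of {Bracket,Frame} -> Bolt = 3*1 = 3, Motor = 3*5 = 15.
Iteration 4: components of {Bolt,Motor} -> Gear = 3*4 = 12, Rod = 3*5 = 15.
Iteration 5: components of {Gear,Rod} -> Ring = 12*5 = 60.
Iteration 6: no further components; recursion stops.
Total rows emitted: 10.

10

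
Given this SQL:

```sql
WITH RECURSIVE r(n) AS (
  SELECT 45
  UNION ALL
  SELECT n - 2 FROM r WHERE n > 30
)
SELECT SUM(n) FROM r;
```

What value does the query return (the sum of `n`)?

333

Base: n=45.
Iteration 1: 45 > 30 holds -> n = 45 - 2 = 43.
Iteration 2: 43 > 30 holds -> n = 43 - 2 = 41.
Iteration 3: 41 > 30 holds -> n = 41 - 2 = 39.
Iteration 4: 39 > 30 holds -> n = 39 - 2 = 37.
Iteration 5: 37 > 30 holds -> n = 37 - 2 = 35.
Iteration 6: 35 > 30 holds -> n = 35 - 2 = 33.
Iteration 7: 33 > 30 holds -> n = 33 - 2 = 31.
Iteration 8: 31 > 30 holds -> n = 31 - 2 = 29.
Iteration 9: 29 > 30 fails; recursion stops.
SUM(n) = 45 + 43 + 41 + 39 + 37 + 35 + 33 + 31 + 29 = 333.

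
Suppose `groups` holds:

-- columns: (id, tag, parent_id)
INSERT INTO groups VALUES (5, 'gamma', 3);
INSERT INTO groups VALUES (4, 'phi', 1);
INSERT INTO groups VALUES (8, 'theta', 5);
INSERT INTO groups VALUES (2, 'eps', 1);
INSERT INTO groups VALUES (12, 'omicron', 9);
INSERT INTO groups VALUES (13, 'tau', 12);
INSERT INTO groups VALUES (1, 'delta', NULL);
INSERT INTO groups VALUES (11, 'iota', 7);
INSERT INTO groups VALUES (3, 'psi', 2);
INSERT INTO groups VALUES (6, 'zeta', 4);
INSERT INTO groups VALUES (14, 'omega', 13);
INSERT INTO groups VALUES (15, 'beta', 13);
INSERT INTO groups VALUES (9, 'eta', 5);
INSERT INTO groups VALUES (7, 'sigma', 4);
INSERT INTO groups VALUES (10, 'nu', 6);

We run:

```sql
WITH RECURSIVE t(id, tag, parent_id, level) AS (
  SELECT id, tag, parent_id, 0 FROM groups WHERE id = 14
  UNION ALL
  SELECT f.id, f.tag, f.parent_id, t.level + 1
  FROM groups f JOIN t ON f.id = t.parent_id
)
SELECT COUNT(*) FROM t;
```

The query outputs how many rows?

Base: id=14 (omega), parent_id=13, level 0.
Iteration 1: join on id=13 -> tau (id 13, parent_id=12, level 1).
Iteration 2: join on id=12 -> omicron (id 12, parent_id=9, level 2).
Iteration 3: join on id=9 -> eta (id 9, parent_id=5, level 3).
Iteration 4: join on id=5 -> gamma (id 5, parent_id=3, level 4).
Iteration 5: join on id=3 -> psi (id 3, parent_id=2, level 5).
Iteration 6: join on id=2 -> eps (id 2, parent_id=1, level 6).
Iteration 7: join on id=1 -> delta (id 1, parent_id=NULL, level 7).
Iteration 8: parent_id is NULL; no match; recursion stops.
Total rows emitted: 8.

8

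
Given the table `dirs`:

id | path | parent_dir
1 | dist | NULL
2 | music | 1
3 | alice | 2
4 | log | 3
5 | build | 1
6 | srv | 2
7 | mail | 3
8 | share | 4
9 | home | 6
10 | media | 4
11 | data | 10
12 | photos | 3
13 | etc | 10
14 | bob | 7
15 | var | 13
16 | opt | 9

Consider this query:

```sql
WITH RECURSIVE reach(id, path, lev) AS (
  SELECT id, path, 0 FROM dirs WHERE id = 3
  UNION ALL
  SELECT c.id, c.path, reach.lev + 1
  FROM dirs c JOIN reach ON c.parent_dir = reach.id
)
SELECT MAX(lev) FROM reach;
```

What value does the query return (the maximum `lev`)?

Base: id=3 (alice) at lev 0.
Iteration 1: rows with parent_dir in {3} -> log (id 4, lev 1), mail (id 7, lev 1), photos (id 12, lev 1).
Iteration 2: rows with parent_dir in {4,7,12} -> share (id 8, lev 2), media (id 10, lev 2), bob (id 14, lev 2).
Iteration 3: rows with parent_dir in {8,10,14} -> data (id 11, lev 3), etc (id 13, lev 3).
Iteration 4: rows with parent_dir in {11,13} -> var (id 15, lev 4).
Iteration 5: no rows with parent_dir in {15}; recursion stops.
lev values: 0, 1, 1, 1, 2, 2, 2, 3, 3, 4; the maximum is 4.

4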